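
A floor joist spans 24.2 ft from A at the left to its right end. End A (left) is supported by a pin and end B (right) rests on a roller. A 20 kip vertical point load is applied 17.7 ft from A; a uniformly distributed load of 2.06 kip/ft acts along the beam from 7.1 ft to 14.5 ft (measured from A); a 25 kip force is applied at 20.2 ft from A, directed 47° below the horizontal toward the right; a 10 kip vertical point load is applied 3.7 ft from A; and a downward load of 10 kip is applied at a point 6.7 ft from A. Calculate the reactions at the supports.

Resultant of the distributed load: 2.06 × 7.4 = 15.244 kip at 10.8 ft from A.
ΣM about A: B_y·24.2 − 20·17.7 − (2.06·7.4)·10.8 − 25·sin47°·20.2 − 10·3.7 − 10·6.7 = 0 → B_y = 991.969/24.2 = 40.9905 ≈ 40.99 kip.
ΣF_y = 0: A_y + 40.9905 − 20 − 2.06·7.4 − 25·sin47° − 10 − 10 = 0 → A_y = 32.54 kip.
ΣF_x = 0: A_x + 25·cos47° = 0 → A_x = -17.05 kip.

A_x = -17.05 kip, A_y = 32.54 kip, B_y = 40.99 kip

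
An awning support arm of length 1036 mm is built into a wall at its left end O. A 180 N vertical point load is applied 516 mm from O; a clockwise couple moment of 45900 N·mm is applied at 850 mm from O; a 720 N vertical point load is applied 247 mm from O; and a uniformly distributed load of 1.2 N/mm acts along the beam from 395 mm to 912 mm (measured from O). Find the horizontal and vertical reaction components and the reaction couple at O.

Resultant of the distributed load: 1.2 × 517 = 620.4 N at 653.5 mm from O.
ΣF_x = 0: O_x = 0.
ΣF_y = 0: O_y − 180 − 720 − 1.2·517 = 0 → O_y = 1520 N.
ΣM about O: M_O − 180·516 − 45900 − 720·247 − (1.2·517)·653.5 = 0 → M_O = 722100 N·mm.

O_x = 0, O_y = 1520 N, M_O = 722100 N·mm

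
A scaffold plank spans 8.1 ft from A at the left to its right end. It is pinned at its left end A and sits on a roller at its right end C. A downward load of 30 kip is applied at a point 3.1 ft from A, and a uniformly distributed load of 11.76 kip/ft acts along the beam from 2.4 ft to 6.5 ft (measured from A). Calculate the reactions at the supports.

Resultant of the distributed load: 11.76 × 4.1 = 48.216 kip at 4.45 ft from A.
Moments about A: C_y·8.1 − 30·3.1 − (11.76·4.1)·4.45 = 0 → C_y = 307.5612/8.1 = 37.9705 ≈ 37.97 kip.
ΣF_y = 0: A_y + 37.9705 − 30 − 11.76·4.1 = 0 → A_y = 40.25 kip.
ΣF_x = 0: no horizontal applied forces, so A_x = 0.

A_x = 0, A_y = 40.25 kip, C_y = 37.97 kip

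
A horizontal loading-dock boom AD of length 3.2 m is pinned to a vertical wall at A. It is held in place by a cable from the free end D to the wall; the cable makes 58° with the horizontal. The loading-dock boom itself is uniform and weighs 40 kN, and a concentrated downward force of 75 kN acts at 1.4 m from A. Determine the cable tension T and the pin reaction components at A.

T = 62.28 kN, A_x = 33.00 kN, A_y = 62.19 kN

ΣM about A: T·sin58°·3.2 − 40·1.6 − 75·1.4 = 0 → T = 169/(3.2·0.848048) = 62.2754 ≈ 62.28 kN.
ΣF_x = 0: A_x − T·cos58° = 0 → A_x = 62.2754 × 0.529919 = 33.00 kN.
ΣF_y = 0: A_y + T·sin58° − 40 − 75 = 0 → A_y = 115 − 62.2754 × 0.848048 = 62.19 kN.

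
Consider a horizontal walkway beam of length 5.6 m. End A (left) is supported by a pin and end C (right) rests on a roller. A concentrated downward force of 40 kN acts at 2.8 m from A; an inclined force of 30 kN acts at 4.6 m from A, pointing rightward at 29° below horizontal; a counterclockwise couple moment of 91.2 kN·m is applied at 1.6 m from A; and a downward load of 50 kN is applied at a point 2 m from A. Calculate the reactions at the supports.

ΣM about A: C_y·5.6 − 40·2.8 − 30·sin29°·4.6 + 91.2 − 50·2 = 0 → C_y = 187.704/5.6 = 33.5186 ≈ 33.52 kN.
ΣF_y = 0: A_y + 33.5186 − 40 − 30·sin29° − 50 = 0 → A_y = 71.03 kN.
ΣF_x = 0: A_x + 30·cos29° = 0 → A_x = -26.24 kN.

A_x = -26.24 kN, A_y = 71.03 kN, C_y = 33.52 kN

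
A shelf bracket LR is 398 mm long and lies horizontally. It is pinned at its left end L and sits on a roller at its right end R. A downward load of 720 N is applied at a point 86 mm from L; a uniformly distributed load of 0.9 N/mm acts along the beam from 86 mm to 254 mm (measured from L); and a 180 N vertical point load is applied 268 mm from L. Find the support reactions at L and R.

Resultant of the distributed load: 0.9 × 168 = 151.2 N at 170 mm from L.
ΣM about L: R_y·398 − 720·86 − (0.9·168)·170 − 180·268 = 0 → R_y = 135864/398 = 341.367 ≈ 341.4 N.
ΣF_y = 0: L_y + 341.367 − 720 − 0.9·168 − 180 = 0 → L_y = 709.8 N.
ΣF_x = 0: no horizontal applied forces, so L_x = 0.

L_x = 0, L_y = 709.8 N, R_y = 341.4 N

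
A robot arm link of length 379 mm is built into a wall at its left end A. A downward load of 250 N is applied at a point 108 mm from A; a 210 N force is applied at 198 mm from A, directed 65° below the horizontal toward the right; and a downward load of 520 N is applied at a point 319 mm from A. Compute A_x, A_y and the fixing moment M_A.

A_x = -88.75 N, A_y = 960.3 N, M_A = 230600 N·mm

ΣF_x = 0: A_x + 210·cos65° = 0 → A_x = -88.75 N.
ΣF_y = 0: A_y − 250 − 210·sin65° − 520 = 0 → A_y = 960.3 N.
ΣM about A: M_A − 250·108 − 210·sin65°·198 − 520·319 = 0 → M_A = 230600 N·mm.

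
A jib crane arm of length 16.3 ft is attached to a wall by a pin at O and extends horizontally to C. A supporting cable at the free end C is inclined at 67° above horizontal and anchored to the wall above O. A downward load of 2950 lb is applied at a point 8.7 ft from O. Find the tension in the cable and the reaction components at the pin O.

T = 1711 lb, O_x = 668.4 lb, O_y = 1375 lb

ΣM about O: T·sin67°·16.3 − 2950·8.7 = 0 → T = 25665/(16.3·0.920505) = 1710.52 ≈ 1711 lb.
ΣF_x = 0: O_x − T·cos67° = 0 → O_x = 1710.52 × 0.390731 = 668.4 lb.
ΣF_y = 0: O_y + T·sin67° − 2950 = 0 → O_y = 2950 − 1710.52 × 0.920505 = 1375 lb.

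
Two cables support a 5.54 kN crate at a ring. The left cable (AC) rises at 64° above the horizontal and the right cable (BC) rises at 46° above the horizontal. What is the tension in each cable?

T_AC = 4.095 kN, T_BC = 2.584 kN

ΣF_x = 0: −T_AC·cos64° + T_BC·cos46° = 0 → T_BC = 0.63106·T_AC.
ΣF_y = 0: T_AC·sin64° + T_BC·sin46° = 5.54.
Substitute: T_AC·(0.898794 + 0.63106·0.71934) = 5.54 → T_AC = 4.09539 ≈ 4.095 kN.
Then T_BC = 0.63106 × 4.09539 = 2.584 kN.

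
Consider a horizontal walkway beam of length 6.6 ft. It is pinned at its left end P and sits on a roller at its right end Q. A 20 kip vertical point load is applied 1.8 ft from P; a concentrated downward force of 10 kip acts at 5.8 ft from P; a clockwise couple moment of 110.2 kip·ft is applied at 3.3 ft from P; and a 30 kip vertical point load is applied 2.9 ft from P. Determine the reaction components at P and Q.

P_x = 0, P_y = 15.88 kip, Q_y = 44.12 kip

ΣM about P: Q_y·6.6 − 20·1.8 − 10·5.8 − 110.2 − 30·2.9 = 0 → Q_y = 291.2/6.6 = 44.1212 ≈ 44.12 kip.
ΣF_y = 0: P_y + 44.1212 − 20 − 10 − 30 = 0 → P_y = 15.88 kip.
ΣF_x = 0: no horizontal applied forces, so P_x = 0.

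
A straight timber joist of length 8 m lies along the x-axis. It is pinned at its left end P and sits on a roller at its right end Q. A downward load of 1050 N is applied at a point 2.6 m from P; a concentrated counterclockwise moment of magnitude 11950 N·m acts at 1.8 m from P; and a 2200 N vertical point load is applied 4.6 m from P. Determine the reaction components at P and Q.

Moments about P: Q_y·8 − 1050·2.6 + 11950 − 2200·4.6 = 0 → Q_y = 900/8 = 112.5 N.
ΣF_y = 0: P_y + 112.5 − 1050 − 2200 = 0 → P_y = 3138 N.
ΣF_x = 0: no horizontal applied forces, so P_x = 0.

P_x = 0, P_y = 3138 N, Q_y = 112.5 N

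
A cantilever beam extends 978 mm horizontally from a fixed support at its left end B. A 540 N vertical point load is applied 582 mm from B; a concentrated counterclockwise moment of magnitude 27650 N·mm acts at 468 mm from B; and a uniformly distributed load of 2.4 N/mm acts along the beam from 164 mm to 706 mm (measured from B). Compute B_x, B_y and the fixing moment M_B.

B_x = 0, B_y = 1841 N, M_B = 852500 N·mm

Resultant of the distributed load: 2.4 × 542 = 1300.8 N at 435 mm from B.
ΣF_x = 0: B_x = 0.
ΣF_y = 0: B_y − 540 − 2.4·542 = 0 → B_y = 1841 N.
ΣM about B: M_B − 540·582 + 27650 − (2.4·542)·435 = 0 → M_B = 852500 N·mm.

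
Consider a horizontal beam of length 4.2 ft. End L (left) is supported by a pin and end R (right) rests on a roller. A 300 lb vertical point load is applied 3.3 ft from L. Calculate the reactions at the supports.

Moments about L: R_y·4.2 − 300·3.3 = 0 → R_y = 990/4.2 = 235.714 ≈ 235.7 lb.
ΣF_y = 0: L_y + 235.714 − 300 = 0 → L_y = 64.29 lb.
ΣF_x = 0: no horizontal applied forces, so L_x = 0.

L_x = 0, L_y = 64.29 lb, R_y = 235.7 lb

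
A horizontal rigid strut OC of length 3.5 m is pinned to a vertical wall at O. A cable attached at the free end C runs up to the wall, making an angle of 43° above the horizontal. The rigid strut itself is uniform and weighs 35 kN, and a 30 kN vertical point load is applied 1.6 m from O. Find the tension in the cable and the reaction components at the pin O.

T = 45.77 kN, O_x = 33.47 kN, O_y = 33.79 kN

ΣM about O: T·sin43°·3.5 − 35·1.75 − 30·1.6 = 0 → T = 109.25/(3.5·0.681998) = 45.7689 ≈ 45.77 kN.
ΣF_x = 0: O_x − T·cos43° = 0 → O_x = 45.7689 × 0.731354 = 33.47 kN.
ΣF_y = 0: O_y + T·sin43° − 35 − 30 = 0 → O_y = 65 − 45.7689 × 0.681998 = 33.79 kN.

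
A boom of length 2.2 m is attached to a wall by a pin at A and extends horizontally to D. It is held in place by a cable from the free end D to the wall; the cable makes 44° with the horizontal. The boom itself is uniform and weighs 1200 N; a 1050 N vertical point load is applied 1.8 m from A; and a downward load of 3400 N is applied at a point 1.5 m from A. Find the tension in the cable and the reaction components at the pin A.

ΣM about A: T·sin44°·2.2 − 1200·1.1 − 1050·1.8 − 3400·1.5 = 0 → T = 8310/(2.2·0.694658) = 5437.6 ≈ 5438 N.
ΣF_x = 0: A_x − T·cos44° = 0 → A_x = 5437.6 × 0.71934 = 3911 N.
ΣF_y = 0: A_y + T·sin44° − 1200 − 1050 − 3400 = 0 → A_y = 5650 − 5437.6 × 0.694658 = 1873 N.

T = 5438 N, A_x = 3911 N, A_y = 1873 N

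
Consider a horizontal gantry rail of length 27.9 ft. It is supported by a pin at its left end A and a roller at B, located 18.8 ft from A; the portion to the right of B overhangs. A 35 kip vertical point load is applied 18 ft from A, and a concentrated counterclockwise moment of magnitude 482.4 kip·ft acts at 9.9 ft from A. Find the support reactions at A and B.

A_x = 0, A_y = 27.15 kip, B_y = 7.851 kip

Moments about A: B_y·18.8 − 35·18 + 482.4 = 0 → B_y = 147.6/18.8 = 7.85106 ≈ 7.851 kip.
ΣF_y = 0: A_y + 7.85106 − 35 = 0 → A_y = 27.15 kip.
ΣF_x = 0: no horizontal applied forces, so A_x = 0.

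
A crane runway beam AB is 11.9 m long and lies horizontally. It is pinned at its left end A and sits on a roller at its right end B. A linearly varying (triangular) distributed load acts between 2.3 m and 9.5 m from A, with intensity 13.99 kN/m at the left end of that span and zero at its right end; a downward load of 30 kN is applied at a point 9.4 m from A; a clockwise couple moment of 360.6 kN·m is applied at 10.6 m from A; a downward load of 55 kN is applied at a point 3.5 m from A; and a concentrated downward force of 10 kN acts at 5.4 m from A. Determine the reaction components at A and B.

Resultant of the triangular load: ½ × 13.99 × 7.2 = 50.364 kN, acting at 4.7 m from A (one-third of the span from the peak).
ΣM about A: B_y·11.9 − (½·13.99·7.2)·4.7 − 30·9.4 − 360.6 − 55·3.5 − 10·5.4 = 0 → B_y = 1125.8108/11.9 = 94.6059 ≈ 94.61 kN.
ΣF_y = 0: A_y + 94.6059 − ½·13.99·7.2 − 30 − 55 − 10 = 0 → A_y = 50.76 kN.
ΣF_x = 0: no horizontal applied forces, so A_x = 0.

A_x = 0, A_y = 50.76 kN, B_y = 94.61 kN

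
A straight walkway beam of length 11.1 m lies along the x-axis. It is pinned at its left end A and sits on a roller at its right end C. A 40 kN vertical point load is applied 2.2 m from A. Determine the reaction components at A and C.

A_x = 0, A_y = 32.07 kN, C_y = 7.928 kN

Moments about A: C_y·11.1 − 40·2.2 = 0 → C_y = 88/11.1 = 7.92793 ≈ 7.928 kN.
ΣF_y = 0: A_y + 7.92793 − 40 = 0 → A_y = 32.07 kN.
ΣF_x = 0: no horizontal applied forces, so A_x = 0.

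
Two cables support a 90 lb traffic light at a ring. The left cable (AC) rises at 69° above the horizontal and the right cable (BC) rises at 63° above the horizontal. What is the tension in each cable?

ΣF_x = 0: −T_AC·cos69° + T_BC·cos63° = 0 → T_BC = 0.789373·T_AC.
ΣF_y = 0: T_AC·sin69° + T_BC·sin63° = 90.
Substitute: T_AC·(0.93358 + 0.789373·0.891007) = 90 → T_AC = 54.9814 ≈ 54.98 lb.
Then T_BC = 0.789373 × 54.9814 = 43.40 lb.

T_AC = 54.98 lb, T_BC = 43.40 lb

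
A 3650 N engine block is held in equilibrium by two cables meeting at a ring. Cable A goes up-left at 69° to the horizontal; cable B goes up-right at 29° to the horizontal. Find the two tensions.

ΣF_x = 0: −T_A·cos69° + T_B·cos29° = 0 → T_B = 0.409741·T_A.
ΣF_y = 0: T_A·sin69° + T_B·sin29° = 3650.
Substitute: T_A·(0.93358 + 0.409741·0.48481) = 3650 → T_A = 3223.74 ≈ 3224 N.
Then T_B = 0.409741 × 3223.74 = 1321 N.

T_A = 3224 N, T_B = 1321 N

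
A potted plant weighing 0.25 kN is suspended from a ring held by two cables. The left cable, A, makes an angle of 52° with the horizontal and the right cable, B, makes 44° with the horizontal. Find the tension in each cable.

T_A = 0.1808 kN, T_B = 0.1548 kN

ΣF_x = 0: −T_A·cos52° + T_B·cos44° = 0 → T_B = 0.85587·T_A.
ΣF_y = 0: T_A·sin52° + T_B·sin44° = 0.25.
Substitute: T_A·(0.788011 + 0.85587·0.694658) = 0.25 → T_A = 0.180826 ≈ 0.1808 kN.
Then T_B = 0.85587 × 0.180826 = 0.1548 kN.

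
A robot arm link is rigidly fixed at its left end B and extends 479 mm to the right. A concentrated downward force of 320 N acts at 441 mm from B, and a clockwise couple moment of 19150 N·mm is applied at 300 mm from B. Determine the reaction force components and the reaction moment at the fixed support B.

ΣF_x = 0: B_x = 0.
ΣF_y = 0: B_y − 320 = 0 → B_y = 320.0 N.
ΣM about B: M_B − 320·441 − 19150 = 0 → M_B = 160300 N·mm.

B_x = 0, B_y = 320.0 N, M_B = 160300 N·mm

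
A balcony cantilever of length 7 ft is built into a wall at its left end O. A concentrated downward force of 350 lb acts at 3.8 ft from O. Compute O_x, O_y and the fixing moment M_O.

O_x = 0, O_y = 350.0 lb, M_O = 1330 lb·ft

ΣF_x = 0: O_x = 0.
ΣF_y = 0: O_y − 350 = 0 → O_y = 350.0 lb.
ΣM about O: M_O − 350·3.8 = 0 → M_O = 1330 lb·ft.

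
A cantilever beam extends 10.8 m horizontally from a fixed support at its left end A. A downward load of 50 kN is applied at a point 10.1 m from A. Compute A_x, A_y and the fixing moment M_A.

A_x = 0, A_y = 50.00 kN, M_A = 505.0 kN·m

ΣF_x = 0: A_x = 0.
ΣF_y = 0: A_y − 50 = 0 → A_y = 50.00 kN.
ΣM about A: M_A − 50·10.1 = 0 → M_A = 505.0 kN·m.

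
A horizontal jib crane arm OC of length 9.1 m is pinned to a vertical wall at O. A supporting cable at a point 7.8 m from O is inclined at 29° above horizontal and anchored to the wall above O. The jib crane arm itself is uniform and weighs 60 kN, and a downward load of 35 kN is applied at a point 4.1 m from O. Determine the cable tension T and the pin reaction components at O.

ΣM about O: T·sin29°·7.8 − 60·4.55 − 35·4.1 = 0 → T = 416.5/(7.8·0.48481) = 110.141 ≈ 110.1 kN.
ΣF_x = 0: O_x − T·cos29° = 0 → O_x = 110.141 × 0.87462 = 96.33 kN.
ΣF_y = 0: O_y + T·sin29° − 60 − 35 = 0 → O_y = 95 − 110.141 × 0.48481 = 41.60 kN.

T = 110.1 kN, O_x = 96.33 kN, O_y = 41.60 kN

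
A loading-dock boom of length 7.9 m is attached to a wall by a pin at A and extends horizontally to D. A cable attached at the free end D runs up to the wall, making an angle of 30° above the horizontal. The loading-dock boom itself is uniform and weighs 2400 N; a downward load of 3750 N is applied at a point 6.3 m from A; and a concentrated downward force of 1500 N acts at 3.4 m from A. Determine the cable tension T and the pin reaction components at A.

ΣM about A: T·sin30°·7.9 − 2400·3.95 − 3750·6.3 − 1500·3.4 = 0 → T = 38205/(7.9·0.5) = 9672.15 ≈ 9672 N.
ΣF_x = 0: A_x − T·cos30° = 0 → A_x = 9672.15 × 0.866025 = 8376 N.
ΣF_y = 0: A_y + T·sin30° − 2400 − 3750 − 1500 = 0 → A_y = 7650 − 9672.15 × 0.5 = 2814 N.

T = 9672 N, A_x = 8376 N, A_y = 2814 N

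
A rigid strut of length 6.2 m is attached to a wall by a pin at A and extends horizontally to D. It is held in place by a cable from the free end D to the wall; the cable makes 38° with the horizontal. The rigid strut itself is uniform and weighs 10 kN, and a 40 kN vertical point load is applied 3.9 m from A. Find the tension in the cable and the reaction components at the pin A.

ΣM about A: T·sin38°·6.2 − 10·3.1 − 40·3.9 = 0 → T = 187/(6.2·0.615661) = 48.9901 ≈ 48.99 kN.
ΣF_x = 0: A_x − T·cos38° = 0 → A_x = 48.9901 × 0.788011 = 38.60 kN.
ΣF_y = 0: A_y + T·sin38° − 10 − 40 = 0 → A_y = 50 − 48.9901 × 0.615661 = 19.84 kN.

T = 48.99 kN, A_x = 38.60 kN, A_y = 19.84 kN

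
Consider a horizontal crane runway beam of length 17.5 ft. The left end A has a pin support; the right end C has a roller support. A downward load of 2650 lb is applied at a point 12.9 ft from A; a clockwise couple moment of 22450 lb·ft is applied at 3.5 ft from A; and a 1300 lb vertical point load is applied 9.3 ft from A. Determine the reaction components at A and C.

Taking moments about A: C_y·17.5 − 2650·12.9 − 22450 − 1300·9.3 = 0 → C_y = 68725/17.5 = 3927.14 ≈ 3927 lb.
ΣF_y = 0: A_y + 3927.14 − 2650 − 1300 = 0 → A_y = 22.86 lb.
ΣF_x = 0: no horizontal applied forces, so A_x = 0.

A_x = 0, A_y = 22.86 lb, C_y = 3927 lb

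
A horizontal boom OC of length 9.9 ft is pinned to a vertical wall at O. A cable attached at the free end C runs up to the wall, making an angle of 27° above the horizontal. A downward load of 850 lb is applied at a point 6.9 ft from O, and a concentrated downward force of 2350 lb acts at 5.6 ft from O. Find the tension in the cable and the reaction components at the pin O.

T = 4233 lb, O_x = 3772 lb, O_y = 1278 lb

ΣM about O: T·sin27°·9.9 − 850·6.9 − 2350·5.6 = 0 → T = 19025/(9.9·0.45399) = 4232.95 ≈ 4233 lb.
ΣF_x = 0: O_x − T·cos27° = 0 → O_x = 4232.95 × 0.891007 = 3772 lb.
ΣF_y = 0: O_y + T·sin27° − 850 − 2350 = 0 → O_y = 3200 − 4232.95 × 0.45399 = 1278 lb.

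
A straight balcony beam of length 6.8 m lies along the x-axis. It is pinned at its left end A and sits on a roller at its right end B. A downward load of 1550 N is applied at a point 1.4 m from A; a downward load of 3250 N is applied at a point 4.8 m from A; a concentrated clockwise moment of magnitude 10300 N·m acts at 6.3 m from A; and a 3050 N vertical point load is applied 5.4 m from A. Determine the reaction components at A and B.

A_x = 0, A_y = 1300 N, B_y = 6550 N

Taking moments about A: B_y·6.8 − 1550·1.4 − 3250·4.8 − 10300 − 3050·5.4 = 0 → B_y = 44540/6.8 = 6550 N.
ΣF_y = 0: A_y + 6550 − 1550 − 3250 − 3050 = 0 → A_y = 1300 N.
ΣF_x = 0: no horizontal applied forces, so A_x = 0.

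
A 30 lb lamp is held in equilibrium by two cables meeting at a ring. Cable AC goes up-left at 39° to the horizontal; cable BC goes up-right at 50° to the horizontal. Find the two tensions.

ΣF_x = 0: −T_AC·cos39° + T_BC·cos50° = 0 → T_BC = 1.20902·T_AC.
ΣF_y = 0: T_AC·sin39° + T_BC·sin50° = 30.
Substitute: T_AC·(0.62932 + 1.20902·0.766044) = 30 → T_AC = 19.2866 ≈ 19.29 lb.
Then T_BC = 1.20902 × 19.2866 = 23.32 lb.

T_AC = 19.29 lb, T_BC = 23.32 lb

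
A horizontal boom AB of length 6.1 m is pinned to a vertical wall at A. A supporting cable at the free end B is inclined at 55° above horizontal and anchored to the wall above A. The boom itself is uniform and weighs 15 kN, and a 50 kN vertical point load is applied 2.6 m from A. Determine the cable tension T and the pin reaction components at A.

ΣM about A: T·sin55°·6.1 − 15·3.05 − 50·2.6 = 0 → T = 175.75/(6.1·0.819152) = 35.1723 ≈ 35.17 kN.
ΣF_x = 0: A_x − T·cos55° = 0 → A_x = 35.1723 × 0.573576 = 20.17 kN.
ΣF_y = 0: A_y + T·sin55° − 15 − 50 = 0 → A_y = 65 − 35.1723 × 0.819152 = 36.19 kN.

T = 35.17 kN, A_x = 20.17 kN, A_y = 36.19 kN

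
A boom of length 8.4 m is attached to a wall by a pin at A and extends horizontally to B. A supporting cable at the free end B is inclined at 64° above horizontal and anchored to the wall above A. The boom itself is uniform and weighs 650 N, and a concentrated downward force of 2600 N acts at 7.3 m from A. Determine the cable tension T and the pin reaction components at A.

ΣM about A: T·sin64°·8.4 − 650·4.2 − 2600·7.3 = 0 → T = 21710/(8.4·0.898794) = 2875.55 ≈ 2876 N.
ΣF_x = 0: A_x − T·cos64° = 0 → A_x = 2875.55 × 0.438371 = 1261 N.
ΣF_y = 0: A_y + T·sin64° − 650 − 2600 = 0 → A_y = 3250 − 2875.55 × 0.898794 = 665.5 N.

T = 2876 N, A_x = 1261 N, A_y = 665.5 N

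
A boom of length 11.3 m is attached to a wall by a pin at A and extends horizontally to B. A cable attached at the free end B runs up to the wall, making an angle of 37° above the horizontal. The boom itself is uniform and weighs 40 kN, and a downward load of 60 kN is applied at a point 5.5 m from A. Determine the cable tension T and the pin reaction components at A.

ΣM about A: T·sin37°·11.3 − 40·5.65 − 60·5.5 = 0 → T = 556/(11.3·0.601815) = 81.7586 ≈ 81.76 kN.
ΣF_x = 0: A_x − T·cos37° = 0 → A_x = 81.7586 × 0.798636 = 65.30 kN.
ΣF_y = 0: A_y + T·sin37° − 40 − 60 = 0 → A_y = 100 − 81.7586 × 0.601815 = 50.80 kN.

T = 81.76 kN, A_x = 65.30 kN, A_y = 50.80 kN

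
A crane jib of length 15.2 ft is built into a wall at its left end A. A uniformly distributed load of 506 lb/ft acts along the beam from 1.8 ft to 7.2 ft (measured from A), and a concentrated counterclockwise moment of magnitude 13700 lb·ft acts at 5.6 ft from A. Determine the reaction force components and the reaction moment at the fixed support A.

A_x = 0, A_y = 2732 lb, M_A = -1404 lb·ft

Resultant of the distributed load: 506 × 5.4 = 2732.4 lb at 4.5 ft from A.
ΣF_x = 0: A_x = 0.
ΣF_y = 0: A_y − 506·5.4 = 0 → A_y = 2732 lb.
ΣM about A: M_A − (506·5.4)·4.5 + 13700 = 0 → M_A = -1404 lb·ft.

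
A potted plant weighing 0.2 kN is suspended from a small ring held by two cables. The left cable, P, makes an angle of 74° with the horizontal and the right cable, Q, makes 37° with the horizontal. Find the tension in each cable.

ΣF_x = 0: −T_P·cos74° + T_Q·cos37° = 0 → T_Q = 0.345135·T_P.
ΣF_y = 0: T_P·sin74° + T_Q·sin37° = 0.2.
Substitute: T_P·(0.961262 + 0.345135·0.601815) = 0.2 → T_P = 0.171091 ≈ 0.1711 kN.
Then T_Q = 0.345135 × 0.171091 = 0.05905 kN.

T_P = 0.1711 kN, T_Q = 0.05905 kN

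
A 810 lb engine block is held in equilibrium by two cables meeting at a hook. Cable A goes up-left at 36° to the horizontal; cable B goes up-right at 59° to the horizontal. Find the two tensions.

ΣF_x = 0: −T_A·cos36° + T_B·cos59° = 0 → T_B = 1.57079·T_A.
ΣF_y = 0: T_A·sin36° + T_B·sin59° = 810.
Substitute: T_A·(0.587785 + 1.57079·0.857167) = 810 → T_A = 418.775 ≈ 418.8 lb.
Then T_B = 1.57079 × 418.775 = 657.8 lb.

T_A = 418.8 lb, T_B = 657.8 lb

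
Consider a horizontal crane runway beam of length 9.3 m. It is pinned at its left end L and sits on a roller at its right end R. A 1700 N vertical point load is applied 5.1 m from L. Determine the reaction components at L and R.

L_x = 0, L_y = 767.7 N, R_y = 932.3 N

ΣM about L: R_y·9.3 − 1700·5.1 = 0 → R_y = 8670/9.3 = 932.258 ≈ 932.3 N.
ΣF_y = 0: L_y + 932.258 − 1700 = 0 → L_y = 767.7 N.
ΣF_x = 0: no horizontal applied forces, so L_x = 0.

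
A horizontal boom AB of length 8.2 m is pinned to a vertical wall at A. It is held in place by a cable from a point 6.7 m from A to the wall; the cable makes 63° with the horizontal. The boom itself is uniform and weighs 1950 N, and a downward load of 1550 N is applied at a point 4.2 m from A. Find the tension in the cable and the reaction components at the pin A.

T = 2430 N, A_x = 1103 N, A_y = 1335 N

ΣM about A: T·sin63°·6.7 − 1950·4.1 − 1550·4.2 = 0 → T = 14505/(6.7·0.891007) = 2429.75 ≈ 2430 N.
ΣF_x = 0: A_x − T·cos63° = 0 → A_x = 2429.75 × 0.45399 = 1103 N.
ΣF_y = 0: A_y + T·sin63° − 1950 − 1550 = 0 → A_y = 3500 − 2429.75 × 0.891007 = 1335 N.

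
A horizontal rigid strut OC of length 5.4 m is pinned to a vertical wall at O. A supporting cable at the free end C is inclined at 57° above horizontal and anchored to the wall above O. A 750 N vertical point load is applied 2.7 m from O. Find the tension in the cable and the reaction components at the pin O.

ΣM about O: T·sin57°·5.4 − 750·2.7 = 0 → T = 2025/(5.4·0.838671) = 447.136 ≈ 447.1 N.
ΣF_x = 0: O_x − T·cos57° = 0 → O_x = 447.136 × 0.544639 = 243.5 N.
ΣF_y = 0: O_y + T·sin57° − 750 = 0 → O_y = 750 − 447.136 × 0.838671 = 375.0 N.

T = 447.1 N, O_x = 243.5 N, O_y = 375.0 N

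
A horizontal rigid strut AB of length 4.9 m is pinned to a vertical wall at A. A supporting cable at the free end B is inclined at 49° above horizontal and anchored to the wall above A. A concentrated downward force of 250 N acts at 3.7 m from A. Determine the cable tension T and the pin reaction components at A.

ΣM about A: T·sin49°·4.9 − 250·3.7 = 0 → T = 925/(4.9·0.75471) = 250.13 ≈ 250.1 N.
ΣF_x = 0: A_x − T·cos49° = 0 → A_x = 250.13 × 0.656059 = 164.1 N.
ΣF_y = 0: A_y + T·sin49° − 250 = 0 → A_y = 250 − 250.13 × 0.75471 = 61.22 N.

T = 250.1 N, A_x = 164.1 N, A_y = 61.22 N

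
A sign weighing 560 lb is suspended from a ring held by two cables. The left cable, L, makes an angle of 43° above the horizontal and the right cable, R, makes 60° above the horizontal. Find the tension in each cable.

ΣF_x = 0: −T_L·cos43° + T_R·cos60° = 0 → T_R = 1.46271·T_L.
ΣF_y = 0: T_L·sin43° + T_R·sin60° = 560.
Substitute: T_L·(0.681998 + 1.46271·0.866025) = 560 → T_L = 287.365 ≈ 287.4 lb.
Then T_R = 1.46271 × 287.365 = 420.3 lb.

T_L = 287.4 lb, T_R = 420.3 lb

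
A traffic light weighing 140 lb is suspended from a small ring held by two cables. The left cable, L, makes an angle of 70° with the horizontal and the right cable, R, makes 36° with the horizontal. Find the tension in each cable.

T_L = 117.8 lb, T_R = 49.81 lb

ΣF_x = 0: −T_L·cos70° + T_R·cos36° = 0 → T_R = 0.42276·T_L.
ΣF_y = 0: T_L·sin70° + T_R·sin36° = 140.
Substitute: T_L·(0.939693 + 0.42276·0.587785) = 140 → T_L = 117.827 ≈ 117.8 lb.
Then T_R = 0.42276 × 117.827 = 49.81 lb.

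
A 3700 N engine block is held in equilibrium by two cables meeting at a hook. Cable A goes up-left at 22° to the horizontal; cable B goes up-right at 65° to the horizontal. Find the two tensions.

T_A = 1566 N, T_B = 3435 N

ΣF_x = 0: −T_A·cos22° + T_B·cos65° = 0 → T_B = 2.1939·T_A.
ΣF_y = 0: T_A·sin22° + T_B·sin65° = 3700.
Substitute: T_A·(0.374607 + 2.1939·0.906308) = 3700 → T_A = 1565.84 ≈ 1566 N.
Then T_B = 2.1939 × 1565.84 = 3435 N.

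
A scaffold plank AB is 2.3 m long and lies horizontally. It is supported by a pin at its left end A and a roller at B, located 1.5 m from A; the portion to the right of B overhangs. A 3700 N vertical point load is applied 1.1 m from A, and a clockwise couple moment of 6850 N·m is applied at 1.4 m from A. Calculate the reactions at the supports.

A_x = 0, A_y = -3580 N, B_y = 7280 N

Taking moments about A: B_y·1.5 − 3700·1.1 − 6850 = 0 → B_y = 10920/1.5 = 7280 N.
ΣF_y = 0: A_y + 7280 − 3700 = 0 → A_y = -3580 N.
ΣF_x = 0: no horizontal applied forces, so A_x = 0.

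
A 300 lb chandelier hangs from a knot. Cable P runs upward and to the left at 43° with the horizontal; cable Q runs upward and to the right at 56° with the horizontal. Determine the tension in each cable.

T_P = 169.8 lb, T_Q = 222.1 lb

ΣF_x = 0: −T_P·cos43° + T_Q·cos56° = 0 → T_Q = 1.30787·T_P.
ΣF_y = 0: T_P·sin43° + T_Q·sin56° = 300.
Substitute: T_P·(0.681998 + 1.30787·0.829038) = 300 → T_P = 169.849 ≈ 169.8 lb.
Then T_Q = 1.30787 × 169.849 = 222.1 lb.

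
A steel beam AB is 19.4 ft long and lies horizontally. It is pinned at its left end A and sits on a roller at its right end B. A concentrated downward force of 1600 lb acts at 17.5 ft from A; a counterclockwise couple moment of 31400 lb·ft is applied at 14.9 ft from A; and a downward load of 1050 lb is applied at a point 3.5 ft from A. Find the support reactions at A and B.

Taking moments about A: B_y·19.4 − 1600·17.5 + 31400 − 1050·3.5 = 0 → B_y = 275/19.4 = 14.1753 ≈ 14.18 lb.
ΣF_y = 0: A_y + 14.1753 − 1600 − 1050 = 0 → A_y = 2636 lb.
ΣF_x = 0: no horizontal applied forces, so A_x = 0.

A_x = 0, A_y = 2636 lb, B_y = 14.18 lb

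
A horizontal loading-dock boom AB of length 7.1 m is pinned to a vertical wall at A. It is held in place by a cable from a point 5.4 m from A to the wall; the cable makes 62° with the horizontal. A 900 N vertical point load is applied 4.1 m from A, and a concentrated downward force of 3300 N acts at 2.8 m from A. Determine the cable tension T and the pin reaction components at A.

ΣM about A: T·sin62°·5.4 − 900·4.1 − 3300·2.8 = 0 → T = 12930/(5.4·0.882948) = 2711.87 ≈ 2712 N.
ΣF_x = 0: A_x − T·cos62° = 0 → A_x = 2711.87 × 0.469472 = 1273 N.
ΣF_y = 0: A_y + T·sin62° − 900 − 3300 = 0 → A_y = 4200 − 2711.87 × 0.882948 = 1806 N.

T = 2712 N, A_x = 1273 N, A_y = 1806 N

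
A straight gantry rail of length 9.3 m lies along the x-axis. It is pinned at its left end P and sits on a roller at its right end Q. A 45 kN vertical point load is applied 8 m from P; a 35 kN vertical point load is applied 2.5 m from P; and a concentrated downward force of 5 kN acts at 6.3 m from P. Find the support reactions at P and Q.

P_x = 0, P_y = 33.49 kN, Q_y = 51.51 kN

Moments about P: Q_y·9.3 − 45·8 − 35·2.5 − 5·6.3 = 0 → Q_y = 479/9.3 = 51.5054 ≈ 51.51 kN.
ΣF_y = 0: P_y + 51.5054 − 45 − 35 − 5 = 0 → P_y = 33.49 kN.
ΣF_x = 0: no horizontal applied forces, so P_x = 0.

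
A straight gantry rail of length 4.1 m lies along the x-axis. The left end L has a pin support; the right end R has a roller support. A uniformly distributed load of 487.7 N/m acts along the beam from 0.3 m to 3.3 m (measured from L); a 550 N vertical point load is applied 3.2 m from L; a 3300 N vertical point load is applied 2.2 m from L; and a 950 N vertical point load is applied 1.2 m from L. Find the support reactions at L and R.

Resultant of the distributed load: 487.7 × 3 = 1463.1 N at 1.8 m from L.
ΣM about L: R_y·4.1 − (487.7·3)·1.8 − 550·3.2 − 3300·2.2 − 950·1.2 = 0 → R_y = 12793.58/4.1 = 3120.39 ≈ 3120 N.
ΣF_y = 0: L_y + 3120.39 − 487.7·3 − 550 − 3300 − 950 = 0 → L_y = 3143 N.
ΣF_x = 0: no horizontal applied forces, so L_x = 0.

L_x = 0, L_y = 3143 N, R_y = 3120 N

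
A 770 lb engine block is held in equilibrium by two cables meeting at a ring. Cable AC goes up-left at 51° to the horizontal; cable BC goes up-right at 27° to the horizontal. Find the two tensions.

T_AC = 701.4 lb, T_BC = 495.4 lb

ΣF_x = 0: −T_AC·cos51° + T_BC·cos27° = 0 → T_BC = 0.706303·T_AC.
ΣF_y = 0: T_AC·sin51° + T_BC·sin27° = 770.
Substitute: T_AC·(0.777146 + 0.706303·0.45399) = 770 → T_AC = 701.402 ≈ 701.4 lb.
Then T_BC = 0.706303 × 701.402 = 495.4 lb.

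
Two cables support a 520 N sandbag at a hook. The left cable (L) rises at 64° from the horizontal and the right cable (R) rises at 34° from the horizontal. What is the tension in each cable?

T_L = 435.3 N, T_R = 230.2 N

ΣF_x = 0: −T_L·cos64° + T_R·cos34° = 0 → T_R = 0.528771·T_L.
ΣF_y = 0: T_L·sin64° + T_R·sin34° = 520.
Substitute: T_L·(0.898794 + 0.528771·0.559193) = 520 → T_L = 435.336 ≈ 435.3 N.
Then T_R = 0.528771 × 435.336 = 230.2 N.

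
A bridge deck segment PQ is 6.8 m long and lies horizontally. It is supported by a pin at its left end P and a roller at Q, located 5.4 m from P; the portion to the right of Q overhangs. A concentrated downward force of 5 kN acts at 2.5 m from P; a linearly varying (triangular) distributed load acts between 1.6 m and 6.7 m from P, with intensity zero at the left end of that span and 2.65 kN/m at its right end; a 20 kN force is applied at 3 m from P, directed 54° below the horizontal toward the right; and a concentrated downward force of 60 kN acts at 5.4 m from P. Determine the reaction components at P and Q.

P_x = -11.76 kN, P_y = 10.38 kN, Q_y = 77.56 kN

Resultant of the triangular load: ½ × 2.65 × 5.1 = 6.7575 kN, acting at 5 m from P (one-third of the span from the peak).
ΣM about P: Q_y·5.4 − 5·2.5 − (½·2.65·5.1)·5 − 20·sin54°·3 − 60·5.4 = 0 → Q_y = 418.829/5.4 = 77.5609 ≈ 77.56 kN.
ΣF_y = 0: P_y + 77.5609 − 5 − ½·2.65·5.1 − 20·sin54° − 60 = 0 → P_y = 10.38 kN.
ΣF_x = 0: P_x + 20·cos54° = 0 → P_x = -11.76 kN.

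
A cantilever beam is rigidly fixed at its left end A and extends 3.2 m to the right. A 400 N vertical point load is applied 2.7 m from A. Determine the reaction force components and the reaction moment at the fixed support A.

ΣF_x = 0: A_x = 0.
ΣF_y = 0: A_y − 400 = 0 → A_y = 400.0 N.
ΣM about A: M_A − 400·2.7 = 0 → M_A = 1080 N·m.

A_x = 0, A_y = 400.0 N, M_A = 1080 N·m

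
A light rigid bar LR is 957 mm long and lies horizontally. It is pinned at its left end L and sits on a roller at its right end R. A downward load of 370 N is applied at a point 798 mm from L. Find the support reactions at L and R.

Moments about L: R_y·957 − 370·798 = 0 → R_y = 295260/957 = 308.527 ≈ 308.5 N.
ΣF_y = 0: L_y + 308.527 − 370 = 0 → L_y = 61.47 N.
ΣF_x = 0: no horizontal applied forces, so L_x = 0.

L_x = 0, L_y = 61.47 N, R_y = 308.5 N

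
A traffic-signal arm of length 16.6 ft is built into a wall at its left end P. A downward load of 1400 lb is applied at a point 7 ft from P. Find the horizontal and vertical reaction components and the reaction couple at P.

P_x = 0, P_y = 1400 lb, M_P = 9800 lb·ft

ΣF_x = 0: P_x = 0.
ΣF_y = 0: P_y − 1400 = 0 → P_y = 1400 lb.
ΣM about P: M_P − 1400·7 = 0 → M_P = 9800 lb·ft.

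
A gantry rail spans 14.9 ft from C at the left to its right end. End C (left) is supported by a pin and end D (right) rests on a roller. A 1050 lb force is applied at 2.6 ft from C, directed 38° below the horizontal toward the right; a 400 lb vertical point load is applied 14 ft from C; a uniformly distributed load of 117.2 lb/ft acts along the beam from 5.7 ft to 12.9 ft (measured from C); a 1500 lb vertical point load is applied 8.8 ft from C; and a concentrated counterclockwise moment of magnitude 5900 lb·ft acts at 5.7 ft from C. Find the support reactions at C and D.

Resultant of the distributed load: 117.2 × 7.2 = 843.84 lb at 9.3 ft from C.
Taking moments about C: D_y·14.9 − 1050·sin38°·2.6 − 400·14 − (117.2·7.2)·9.3 − 1500·8.8 + 5900 = 0 → D_y = 22428.5/14.9 = 1505.27 ≈ 1505 lb.
ΣF_y = 0: C_y + 1505.27 − 1050·sin38° − 400 − 117.2·7.2 − 1500 = 0 → C_y = 1885 lb.
ΣF_x = 0: C_x + 1050·cos38° = 0 → C_x = -827.4 lb.

C_x = -827.4 lb, C_y = 1885 lb, D_y = 1505 lb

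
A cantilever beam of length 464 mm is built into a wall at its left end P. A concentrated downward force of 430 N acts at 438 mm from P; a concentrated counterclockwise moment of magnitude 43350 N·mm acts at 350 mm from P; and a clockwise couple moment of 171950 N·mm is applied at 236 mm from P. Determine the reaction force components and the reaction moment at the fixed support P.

P_x = 0, P_y = 430.0 N, M_P = 316900 N·mm

ΣF_x = 0: P_x = 0.
ΣF_y = 0: P_y − 430 = 0 → P_y = 430.0 N.
ΣM about P: M_P − 430·438 + 43350 − 171950 = 0 → M_P = 316900 N·mm.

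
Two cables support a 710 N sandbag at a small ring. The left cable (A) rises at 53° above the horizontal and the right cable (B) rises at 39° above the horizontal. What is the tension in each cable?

T_A = 552.1 N, T_B = 427.5 N

ΣF_x = 0: −T_A·cos53° + T_B·cos39° = 0 → T_B = 0.774391·T_A.
ΣF_y = 0: T_A·sin53° + T_B·sin39° = 710.
Substitute: T_A·(0.798636 + 0.774391·0.62932) = 710 → T_A = 552.11 ≈ 552.1 N.
Then T_B = 0.774391 × 552.11 = 427.5 N.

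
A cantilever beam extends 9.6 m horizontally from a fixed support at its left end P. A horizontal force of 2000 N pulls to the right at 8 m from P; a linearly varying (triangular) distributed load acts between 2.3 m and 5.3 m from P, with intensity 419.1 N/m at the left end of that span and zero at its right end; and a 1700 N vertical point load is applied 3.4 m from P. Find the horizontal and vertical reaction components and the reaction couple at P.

Resultant of the triangular load: ½ × 419.1 × 3 = 628.65 N, acting at 3.3 m from P (one-third of the span from the peak).
ΣF_x = 0: P_x + 2000 = 0 → P_x = -2000 N.
ΣF_y = 0: P_y − ½·419.1·3 − 1700 = 0 → P_y = 2329 N.
ΣM about P: M_P − (½·419.1·3)·3.3 − 1700·3.4 = 0 → M_P = 7855 N·m.

P_x = -2000 N, P_y = 2329 N, M_P = 7855 N·m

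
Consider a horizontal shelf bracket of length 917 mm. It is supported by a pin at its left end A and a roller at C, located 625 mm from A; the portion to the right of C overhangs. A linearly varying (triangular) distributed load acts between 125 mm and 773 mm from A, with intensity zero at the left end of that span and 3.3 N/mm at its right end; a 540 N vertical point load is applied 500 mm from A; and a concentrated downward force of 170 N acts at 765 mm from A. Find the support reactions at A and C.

A_x = 0, A_y = 186.2 N, C_y = 1593 N

Resultant of the triangular load: ½ × 3.3 × 648 = 1069.2 N, acting at 557 mm from A (one-third of the span from the peak).
Taking moments about A: C_y·625 − (½·3.3·648)·557 − 540·500 − 170·765 = 0 → C_y = 995594.4/625 = 1592.95 ≈ 1593 N.
ΣF_y = 0: A_y + 1592.95 − ½·3.3·648 − 540 − 170 = 0 → A_y = 186.2 N.
ΣF_x = 0: no horizontal applied forces, so A_x = 0.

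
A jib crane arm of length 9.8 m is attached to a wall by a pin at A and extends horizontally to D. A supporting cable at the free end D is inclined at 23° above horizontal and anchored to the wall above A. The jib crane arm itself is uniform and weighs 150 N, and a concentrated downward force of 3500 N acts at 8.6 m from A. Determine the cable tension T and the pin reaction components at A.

T = 8053 N, A_x = 7413 N, A_y = 503.6 N

ΣM about A: T·sin23°·9.8 − 150·4.9 − 3500·8.6 = 0 → T = 30835/(9.8·0.390731) = 8052.67 ≈ 8053 N.
ΣF_x = 0: A_x − T·cos23° = 0 → A_x = 8052.67 × 0.920505 = 7413 N.
ΣF_y = 0: A_y + T·sin23° − 150 − 3500 = 0 → A_y = 3650 − 8052.67 × 0.390731 = 503.6 N.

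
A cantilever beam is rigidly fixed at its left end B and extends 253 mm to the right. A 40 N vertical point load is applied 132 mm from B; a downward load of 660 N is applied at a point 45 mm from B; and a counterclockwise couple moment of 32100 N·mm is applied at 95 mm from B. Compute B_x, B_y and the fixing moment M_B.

ΣF_x = 0: B_x = 0.
ΣF_y = 0: B_y − 40 − 660 = 0 → B_y = 700.0 N.
ΣM about B: M_B − 40·132 − 660·45 + 32100 = 0 → M_B = 2880 N·mm.

B_x = 0, B_y = 700.0 N, M_B = 2880 N·mm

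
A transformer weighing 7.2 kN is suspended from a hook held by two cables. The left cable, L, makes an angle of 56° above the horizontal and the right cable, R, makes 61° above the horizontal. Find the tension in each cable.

T_L = 3.918 kN, T_R = 4.519 kN

ΣF_x = 0: −T_L·cos56° + T_R·cos61° = 0 → T_R = 1.15343·T_L.
ΣF_y = 0: T_L·sin56° + T_R·sin61° = 7.2.
Substitute: T_L·(0.829038 + 1.15343·0.87462) = 7.2 → T_L = 3.91762 ≈ 3.918 kN.
Then T_R = 1.15343 × 3.91762 = 4.519 kN.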